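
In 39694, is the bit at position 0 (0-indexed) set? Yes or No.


0b1001101100001110, bit 0 = 0. No

No


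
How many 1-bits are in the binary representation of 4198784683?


0b11111010010001000101111010101011 has 18 set bits

18


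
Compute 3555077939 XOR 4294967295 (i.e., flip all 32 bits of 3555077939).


3555077939 ^ 4294967295 = 739889356

739889356


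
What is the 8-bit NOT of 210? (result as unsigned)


~0b11010010 = 0b101101 = 45 (8-bit unsigned)

45


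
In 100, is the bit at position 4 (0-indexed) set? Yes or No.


0b1100100, bit 4 = 0. No

No


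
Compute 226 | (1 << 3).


226 | (1 << 3) = 226 | 8 = 234

234


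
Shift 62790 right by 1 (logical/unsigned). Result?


0b1111010101000110 >> 1 = 0b111101010100011 = 31395

31395


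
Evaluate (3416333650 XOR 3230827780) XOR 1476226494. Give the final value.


Step 1: 3416333650 ^ 3230827780 = 187930710
Step 2: 187930710 ^ 1476226494 = 1557067240

1557067240


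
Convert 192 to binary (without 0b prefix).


192 = 11000000 in binary

11000000


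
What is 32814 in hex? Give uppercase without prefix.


32814 = 802E hex

802E


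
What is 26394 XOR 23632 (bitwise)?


0b110011100011010 ^ 0b101110001010000 = 0b11101101001010 = 15178

15178


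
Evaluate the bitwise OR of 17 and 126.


0b10001 | 0b1111110 = 0b1111111 = 127

127


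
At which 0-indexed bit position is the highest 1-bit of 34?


0b100010. Highest set bit at position 5

5


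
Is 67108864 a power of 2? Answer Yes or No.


0b100000000000000000000000000. Only one bit set => Yes

Yes


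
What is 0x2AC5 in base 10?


2AC5 hex = 10949 decimal

10949


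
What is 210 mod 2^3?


210 & 7 = 2

2


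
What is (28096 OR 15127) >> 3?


Step 1: 28096 | 15127 = 32727
Step 2: 32727 >> 3 = 4090

4090


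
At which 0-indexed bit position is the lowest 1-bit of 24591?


0b110000000001111. Lowest set bit at position 0

0


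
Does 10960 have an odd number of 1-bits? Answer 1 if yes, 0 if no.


0b10101011010000 has 6 ones => parity 0

0


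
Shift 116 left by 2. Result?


0b1110100 << 2 = 0b111010000 = 464

464


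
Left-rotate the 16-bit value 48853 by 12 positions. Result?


Rotate 0b1011111011010101 left by 12 (16-bit) = 0b101101111101101 = 23533

23533


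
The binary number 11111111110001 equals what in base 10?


11111111110001 in decimal = 16369

16369


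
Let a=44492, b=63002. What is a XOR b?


44492 ^ 63002 = 23510

23510


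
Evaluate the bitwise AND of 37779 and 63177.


0b1001001110010011 & 0b1111011011001001 = 0b1001001010000001 = 37505

37505


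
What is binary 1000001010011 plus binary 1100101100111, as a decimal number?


1000001010011 + 1100101100111 = 10100110111010 = 10682

10682


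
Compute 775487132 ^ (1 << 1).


775487132 ^ (1 << 1) = 775487132 ^ 2 = 775487134

775487134


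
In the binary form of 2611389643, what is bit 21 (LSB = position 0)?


0b10011011101001101010010011001011, position 21 = 1

1


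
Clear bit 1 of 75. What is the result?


75 & ~(1 << 1) = 73

73


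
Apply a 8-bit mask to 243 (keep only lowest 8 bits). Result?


243 & 255 = 243

243


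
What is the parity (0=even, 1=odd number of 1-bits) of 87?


0b1010111 has 5 ones => parity 1

1


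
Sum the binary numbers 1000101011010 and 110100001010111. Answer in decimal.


1000101011010 + 110100001010111 = 111100110110001 = 31153

31153


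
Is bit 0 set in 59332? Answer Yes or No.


0b1110011111000100, bit 0 = 0. No

No


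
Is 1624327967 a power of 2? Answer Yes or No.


0b1100000110100010100011100011111. Multiple bits set => No

No


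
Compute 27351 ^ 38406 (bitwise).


0b110101011010111 ^ 0b1001011000000110 = 0b1111110011010001 = 64721

64721


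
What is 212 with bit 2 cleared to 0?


212 & ~(1 << 2) = 208

208


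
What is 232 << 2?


0b11101000 << 2 = 0b1110100000 = 928

928


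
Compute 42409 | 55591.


0b1010010110101001 | 0b1101100100100111 = 0b1111110110101111 = 64943

64943


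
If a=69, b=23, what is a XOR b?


69 ^ 23 = 82

82


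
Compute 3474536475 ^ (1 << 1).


3474536475 ^ (1 << 1) = 3474536475 ^ 2 = 3474536473

3474536473


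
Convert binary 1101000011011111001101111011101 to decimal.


1101000011011111001101111011101 in decimal = 1752144861

1752144861


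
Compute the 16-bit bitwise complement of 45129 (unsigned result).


~0b1011000001001001 = 0b100111110110110 = 20406 (16-bit unsigned)

20406


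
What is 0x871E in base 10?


871E hex = 34590 decimal

34590


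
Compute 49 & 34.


0b110001 & 0b100010 = 0b100000 = 32

32


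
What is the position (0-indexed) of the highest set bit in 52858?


0b1100111001111010. Highest set bit at position 15

15


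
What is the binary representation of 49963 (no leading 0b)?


49963 = 1100001100101011 in binary

1100001100101011


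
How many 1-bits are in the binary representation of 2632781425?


0b10011100111011010000111001110001 has 17 set bits

17


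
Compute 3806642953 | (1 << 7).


3806642953 | (1 << 7) = 3806642953 | 128 = 3806643081

3806643081


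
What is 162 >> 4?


0b10100010 >> 4 = 0b1010 = 10

10


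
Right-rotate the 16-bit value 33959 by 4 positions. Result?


Rotate 0b1000010010100111 right by 4 (16-bit) = 0b111100001001010 = 30794

30794


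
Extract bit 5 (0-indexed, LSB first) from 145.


0b10010001, position 5 = 0

0


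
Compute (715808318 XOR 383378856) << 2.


Step 1: 715808318 ^ 383378856 = 1014217622
Step 2: 1014217622 << 2 = 4056870488

4056870488


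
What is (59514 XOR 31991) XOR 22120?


Step 1: 59514 ^ 31991 = 38029
Step 2: 38029 ^ 22120 = 49893

49893


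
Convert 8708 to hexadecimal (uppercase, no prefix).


8708 = 2204 hex

2204


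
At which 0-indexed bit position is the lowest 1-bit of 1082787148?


0b1000000100010100000010101001100. Lowest set bit at position 2

2


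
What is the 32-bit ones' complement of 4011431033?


4011431033 ^ 4294967295 = 283536262

283536262


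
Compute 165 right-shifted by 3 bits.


0b10100101 >> 3 = 0b10100 = 20

20


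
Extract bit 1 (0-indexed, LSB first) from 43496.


0b1010100111101000, position 1 = 0

0


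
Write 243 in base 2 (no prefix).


243 = 11110011 in binary

11110011


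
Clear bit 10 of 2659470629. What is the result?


2659470629 & ~(1 << 10) = 2659469605

2659469605


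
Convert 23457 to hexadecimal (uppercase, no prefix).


23457 = 5BA1 hex

5BA1


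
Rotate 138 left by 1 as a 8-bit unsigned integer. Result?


Rotate 0b10001010 left by 1 (8-bit) = 0b10101 = 21

21


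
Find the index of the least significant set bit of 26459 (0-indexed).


0b110011101011011. Lowest set bit at position 0

0


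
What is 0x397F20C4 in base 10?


397F20C4 hex = 964632772 decimal

964632772


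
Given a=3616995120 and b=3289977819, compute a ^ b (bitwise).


3616995120 ^ 3289977819 = 328197355

328197355


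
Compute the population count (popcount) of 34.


0b100010 has 2 set bits

2


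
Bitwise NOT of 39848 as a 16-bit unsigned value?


~0b1001101110101000 = 0b110010001010111 = 25687 (16-bit unsigned)

25687


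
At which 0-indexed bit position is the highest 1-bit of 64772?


0b1111110100000100. Highest set bit at position 15

15


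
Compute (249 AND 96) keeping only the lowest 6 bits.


Step 1: 249 & 96 = 96
Step 2: 96 & 63 = 32

32


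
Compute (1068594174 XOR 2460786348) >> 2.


Step 1: 1068594174 ^ 2460786348 = 2904419666
Step 2: 2904419666 >> 2 = 726104916

726104916


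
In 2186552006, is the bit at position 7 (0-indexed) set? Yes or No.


0b10000010010101000010001011000110, bit 7 = 1. Yes

Yes


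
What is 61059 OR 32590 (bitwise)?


0b1110111010000011 | 0b111111101001110 = 0b1111111111001111 = 65487

65487


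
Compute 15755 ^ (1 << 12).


15755 ^ (1 << 12) = 15755 ^ 4096 = 11659

11659


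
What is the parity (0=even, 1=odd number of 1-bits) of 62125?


0b1111001010101101 has 10 ones => parity 0

0


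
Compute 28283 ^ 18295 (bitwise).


0b110111001111011 ^ 0b100011101110111 = 0b10100100001100 = 10508

10508


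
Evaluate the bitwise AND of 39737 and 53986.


0b1001101100111001 & 0b1101001011100010 = 0b1001001000100000 = 37408

37408


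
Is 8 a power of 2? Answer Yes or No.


0b1000. Only one bit set => Yes

Yes


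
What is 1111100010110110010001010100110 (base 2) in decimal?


1111100010110110010001010100110 in decimal = 2086347430

2086347430


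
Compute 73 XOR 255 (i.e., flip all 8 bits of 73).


73 ^ 255 = 182

182


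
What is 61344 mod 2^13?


61344 & 8191 = 4000

4000


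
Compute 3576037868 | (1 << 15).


3576037868 | (1 << 15) = 3576037868 | 32768 = 3576070636

3576070636


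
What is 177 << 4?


0b10110001 << 4 = 0b101100010000 = 2832

2832


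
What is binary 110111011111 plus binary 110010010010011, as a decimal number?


110111011111 + 110010010010011 = 111001001110010 = 29298

29298


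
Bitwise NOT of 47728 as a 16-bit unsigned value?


~0b1011101001110000 = 0b100010110001111 = 17807 (16-bit unsigned)

17807


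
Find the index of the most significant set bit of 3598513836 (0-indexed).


0b11010110011111001111011010101100. Highest set bit at position 31

31


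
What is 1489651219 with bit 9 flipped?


1489651219 ^ (1 << 9) = 1489651219 ^ 512 = 1489650707

1489650707


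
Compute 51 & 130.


0b110011 & 0b10000010 = 0b10 = 2

2


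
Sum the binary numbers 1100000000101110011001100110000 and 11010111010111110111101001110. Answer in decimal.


1100000000101110011001100110000 + 11010111010111110111101001110 = 1111011000000110010001001111110 = 2063803006

2063803006


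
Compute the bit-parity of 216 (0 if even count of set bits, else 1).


0b11011000 has 4 ones => parity 0

0


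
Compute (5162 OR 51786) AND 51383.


Step 1: 5162 | 51786 = 56938
Step 2: 56938 & 51383 = 51234

51234


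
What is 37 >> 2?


0b100101 >> 2 = 0b1001 = 9

9


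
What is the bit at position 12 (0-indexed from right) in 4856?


0b1001011111000, position 12 = 1

1


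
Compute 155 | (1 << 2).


155 | (1 << 2) = 155 | 4 = 159

159


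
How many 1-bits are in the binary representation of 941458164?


0b111000000111011000001011110100 has 14 set bits

14


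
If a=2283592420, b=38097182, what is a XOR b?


2283592420 ^ 38097182 = 2321124346

2321124346


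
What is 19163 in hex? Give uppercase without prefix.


19163 = 4ADB hex

4ADB


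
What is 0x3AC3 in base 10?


3AC3 hex = 15043 decimal

15043


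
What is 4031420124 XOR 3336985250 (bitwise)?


0b11110000010010101001011011011100 ^ 0b11000110111001100101101010100010 = 0b110110101011001100110001111110 = 917294206

917294206


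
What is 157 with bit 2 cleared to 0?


157 & ~(1 << 2) = 153

153


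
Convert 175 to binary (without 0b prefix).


175 = 10101111 in binary

10101111


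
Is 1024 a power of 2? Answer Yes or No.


0b10000000000. Only one bit set => Yes

Yes


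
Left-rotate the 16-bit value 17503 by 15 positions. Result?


Rotate 0b100010001011111 left by 15 (16-bit) = 0b1010001000101111 = 41519

41519


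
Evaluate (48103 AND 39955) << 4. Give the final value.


Step 1: 48103 & 39955 = 38915
Step 2: 38915 << 4 = 622640

622640


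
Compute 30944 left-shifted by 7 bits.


0b111100011100000 << 7 = 0b1111000111000000000000 = 3960832

3960832


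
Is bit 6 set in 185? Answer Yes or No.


0b10111001, bit 6 = 0. No

No


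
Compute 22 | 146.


0b10110 | 0b10010010 = 0b10010110 = 150

150


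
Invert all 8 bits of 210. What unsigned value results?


210 ^ 255 = 45

45


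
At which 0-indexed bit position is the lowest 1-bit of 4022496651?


0b11101111110000100110110110001011. Lowest set bit at position 0

0


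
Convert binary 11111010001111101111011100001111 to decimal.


11111010001111101111011100001111 in decimal = 4198430479

4198430479


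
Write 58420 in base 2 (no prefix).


58420 = 1110010000110100 in binary

1110010000110100


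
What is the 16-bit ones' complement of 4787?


4787 ^ 65535 = 60748

60748


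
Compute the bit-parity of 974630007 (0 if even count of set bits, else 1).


0b111010000101111010110001110111 has 18 ones => parity 0

0


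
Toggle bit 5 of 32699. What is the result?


32699 ^ (1 << 5) = 32699 ^ 32 = 32667

32667


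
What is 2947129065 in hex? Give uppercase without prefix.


2947129065 = AFA99EE9 hex

AFA99EE9


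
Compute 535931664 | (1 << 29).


535931664 | (1 << 29) = 535931664 | 536870912 = 1072802576

1072802576


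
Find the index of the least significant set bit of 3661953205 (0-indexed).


0b11011010010001001111100010110101. Lowest set bit at position 0

0


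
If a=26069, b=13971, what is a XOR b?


26069 ^ 13971 = 21318

21318


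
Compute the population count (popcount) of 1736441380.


0b1100111011111111111111000100100 has 21 set bits

21


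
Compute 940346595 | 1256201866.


0b111000000011001000110011100011 | 0b1001010111000000001111010001010 = 0b1111010111011001001111011101011 = 2062327531

2062327531


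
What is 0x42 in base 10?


42 hex = 66 decimal

66


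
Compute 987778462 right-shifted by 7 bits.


0b111010111000000100110110011110 >> 7 = 0b11101011100000010011011 = 7717019

7717019


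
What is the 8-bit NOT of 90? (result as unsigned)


~0b1011010 = 0b10100101 = 165 (8-bit unsigned)

165


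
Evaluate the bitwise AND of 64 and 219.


0b1000000 & 0b11011011 = 0b1000000 = 64

64


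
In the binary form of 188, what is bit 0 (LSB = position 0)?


0b10111100, position 0 = 0

0


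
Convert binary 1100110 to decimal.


1100110 in decimal = 102

102


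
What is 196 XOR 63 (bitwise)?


0b11000100 ^ 0b111111 = 0b11111011 = 251

251


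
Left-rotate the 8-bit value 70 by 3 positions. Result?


Rotate 0b1000110 left by 3 (8-bit) = 0b110010 = 50

50


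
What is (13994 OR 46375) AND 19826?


Step 1: 13994 | 46375 = 47023
Step 2: 47023 & 19826 = 1314

1314


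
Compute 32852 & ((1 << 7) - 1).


32852 & 127 = 84

84


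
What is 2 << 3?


0b10 << 3 = 0b10000 = 16

16


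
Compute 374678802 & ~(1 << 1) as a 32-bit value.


374678802 & ~(1 << 1) = 374678800

374678800


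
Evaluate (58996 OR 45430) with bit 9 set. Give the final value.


Step 1: 58996 | 45430 = 63350
Step 2: 63350 | (1 << 9) = 63350 | 512 = 63350

63350


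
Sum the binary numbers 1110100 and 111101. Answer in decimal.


1110100 + 111101 = 10110001 = 177

177


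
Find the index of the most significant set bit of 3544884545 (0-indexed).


0b11010011010010101010010101000001. Highest set bit at position 31

31


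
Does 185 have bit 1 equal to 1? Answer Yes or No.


0b10111001, bit 1 = 0. No

No


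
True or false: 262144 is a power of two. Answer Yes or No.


0b1000000000000000000. Only one bit set => Yes

Yes


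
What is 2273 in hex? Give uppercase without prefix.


2273 = 8E1 hex

8E1


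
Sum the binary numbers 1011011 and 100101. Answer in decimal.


1011011 + 100101 = 10000000 = 128

128


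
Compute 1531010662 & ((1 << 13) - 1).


1531010662 & 8191 = 7782

7782


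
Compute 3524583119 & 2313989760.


0b11010010000101001101111011001111 & 0b10001001111011001010111010000000 = 0b10000000000001001000111010000000 = 2147782272

2147782272


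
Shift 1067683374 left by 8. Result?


0b111111101000111000111000101110 << 8 = 0b11111110100011100011100010111000000000 = 273326943744

273326943744


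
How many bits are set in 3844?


0b111100000100 has 5 set bits

5


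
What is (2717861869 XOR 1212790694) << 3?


Step 1: 2717861869 ^ 1212790694 = 3921080395
Step 2: 3921080395 << 3 = 31368643160

31368643160


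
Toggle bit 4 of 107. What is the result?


107 ^ (1 << 4) = 107 ^ 16 = 123

123


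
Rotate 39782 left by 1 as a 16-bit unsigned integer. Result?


Rotate 0b1001101101100110 left by 1 (16-bit) = 0b11011011001101 = 14029

14029


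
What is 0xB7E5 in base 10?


B7E5 hex = 47077 decimal

47077


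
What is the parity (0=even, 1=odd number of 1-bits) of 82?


0b1010010 has 3 ones => parity 1

1


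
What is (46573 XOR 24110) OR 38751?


Step 1: 46573 ^ 24110 = 60355
Step 2: 60355 | 38751 = 65503

65503


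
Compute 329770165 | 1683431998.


0b10011101001111110010010110101 | 0b1100100010101110010001000111110 = 0b1110111111101111110011010111111 = 2012735167

2012735167


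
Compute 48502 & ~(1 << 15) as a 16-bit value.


48502 & ~(1 << 15) = 15734

15734


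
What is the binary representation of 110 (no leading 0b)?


110 = 1101110 in binary

1101110


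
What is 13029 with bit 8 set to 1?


13029 | (1 << 8) = 13029 | 256 = 13285

13285


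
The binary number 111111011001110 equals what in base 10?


111111011001110 in decimal = 32462

32462


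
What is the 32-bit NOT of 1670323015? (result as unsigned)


~0b1100011100011110001101101000111 = 0b10011100011100001110010010111000 = 2624644280 (32-bit unsigned)

2624644280


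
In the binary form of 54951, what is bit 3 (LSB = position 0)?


0b1101011010100111, position 3 = 0

0


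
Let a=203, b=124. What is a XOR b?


203 ^ 124 = 183

183


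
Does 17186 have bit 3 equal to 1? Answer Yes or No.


0b100001100100010, bit 3 = 0. No

No


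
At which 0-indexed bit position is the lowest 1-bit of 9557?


0b10010101010101. Lowest set bit at position 0

0


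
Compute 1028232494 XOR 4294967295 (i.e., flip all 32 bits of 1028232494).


1028232494 ^ 4294967295 = 3266734801

3266734801


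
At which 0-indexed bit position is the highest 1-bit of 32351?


0b111111001011111. Highest set bit at position 14

14


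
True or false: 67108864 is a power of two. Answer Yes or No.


0b100000000000000000000000000. Only one bit set => Yes

Yes


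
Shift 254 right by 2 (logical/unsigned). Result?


0b11111110 >> 2 = 0b111111 = 63

63


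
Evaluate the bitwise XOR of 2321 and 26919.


0b100100010001 ^ 0b110100100100111 = 0b110000000110110 = 24630

24630


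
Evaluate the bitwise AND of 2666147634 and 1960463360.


0b10011110111010100010111100110010 & 0b1110100110110100100110000000000 = 0b10100110010100000110000000000 = 348785664

348785664


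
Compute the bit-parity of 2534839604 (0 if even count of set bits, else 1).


0b10010111000101101001010100110100 has 15 ones => parity 1

1


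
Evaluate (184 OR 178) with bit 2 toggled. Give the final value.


Step 1: 184 | 178 = 186
Step 2: 186 ^ (1 << 2) = 186 ^ 4 = 190

190


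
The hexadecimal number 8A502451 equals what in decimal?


8A502451 hex = 2320507985 decimal

2320507985


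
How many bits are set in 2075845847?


0b1111011101110101110010011010111 has 21 set bits

21


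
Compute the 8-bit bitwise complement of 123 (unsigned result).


~0b1111011 = 0b10000100 = 132 (8-bit unsigned)

132


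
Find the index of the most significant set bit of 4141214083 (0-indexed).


0b11110110110101011110100110000011. Highest set bit at position 31

31


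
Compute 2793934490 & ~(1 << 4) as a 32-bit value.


2793934490 & ~(1 << 4) = 2793934474

2793934474


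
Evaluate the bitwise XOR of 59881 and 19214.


0b1110100111101001 ^ 0b100101100001110 = 0b1010001011100111 = 41703

41703


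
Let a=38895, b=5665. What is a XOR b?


38895 ^ 5665 = 33230

33230


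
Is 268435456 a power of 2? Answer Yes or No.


0b10000000000000000000000000000. Only one bit set => Yes

Yes


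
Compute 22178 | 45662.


0b101011010100010 | 0b1011001001011110 = 0b1111011011111110 = 63230

63230


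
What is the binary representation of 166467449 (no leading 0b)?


166467449 = 1001111011000001011101111001 in binary

1001111011000001011101111001


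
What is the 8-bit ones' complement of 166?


166 ^ 255 = 89

89


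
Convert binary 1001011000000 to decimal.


1001011000000 in decimal = 4800

4800


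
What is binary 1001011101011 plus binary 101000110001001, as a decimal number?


1001011101011 + 101000110001001 = 110010001110100 = 25716

25716


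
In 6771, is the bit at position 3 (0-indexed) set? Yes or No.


0b1101001110011, bit 3 = 0. No

No


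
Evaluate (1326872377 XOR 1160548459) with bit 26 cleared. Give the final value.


Step 1: 1326872377 ^ 1160548459 = 171632466
Step 2: 171632466 & ~(1 << 26) = 171632466

171632466


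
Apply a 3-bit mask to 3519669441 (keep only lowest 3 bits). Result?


3519669441 & 7 = 1

1


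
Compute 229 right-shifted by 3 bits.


0b11100101 >> 3 = 0b11100 = 28

28


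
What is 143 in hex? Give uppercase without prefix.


143 = 8F hex

8F


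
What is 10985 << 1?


0b10101011101001 << 1 = 0b101010111010010 = 21970

21970


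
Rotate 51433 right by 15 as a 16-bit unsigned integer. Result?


Rotate 0b1100100011101001 right by 15 (16-bit) = 0b1001000111010011 = 37331

37331


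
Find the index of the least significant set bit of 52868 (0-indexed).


0b1100111010000100. Lowest set bit at position 2

2


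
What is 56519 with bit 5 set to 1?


56519 | (1 << 5) = 56519 | 32 = 56551

56551


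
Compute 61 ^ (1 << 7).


61 ^ (1 << 7) = 61 ^ 128 = 189

189


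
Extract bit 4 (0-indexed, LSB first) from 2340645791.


0b10001011100000110110101110011111, position 4 = 1

1


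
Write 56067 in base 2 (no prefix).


56067 = 1101101100000011 in binary

1101101100000011


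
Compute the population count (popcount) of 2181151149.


0b10000010000000011011100110101101 has 13 set bits

13


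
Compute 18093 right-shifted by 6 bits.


0b100011010101101 >> 6 = 0b100011010 = 282

282


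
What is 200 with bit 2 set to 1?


200 | (1 << 2) = 200 | 4 = 204

204


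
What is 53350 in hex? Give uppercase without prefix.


53350 = D066 hex

D066


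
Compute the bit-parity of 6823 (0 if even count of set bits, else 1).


0b1101010100111 has 8 ones => parity 0

0


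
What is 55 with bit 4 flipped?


55 ^ (1 << 4) = 55 ^ 16 = 39

39


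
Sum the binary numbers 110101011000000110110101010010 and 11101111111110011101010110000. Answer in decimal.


110101011000000110110101010010 + 11101111111110011101010110000 = 1010011010111111010100000000010 = 1398777858

1398777858


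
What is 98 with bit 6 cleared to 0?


98 & ~(1 << 6) = 34

34


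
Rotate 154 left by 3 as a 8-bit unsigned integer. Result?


Rotate 0b10011010 left by 3 (8-bit) = 0b11010100 = 212

212


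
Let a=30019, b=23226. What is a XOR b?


30019 ^ 23226 = 12281

12281


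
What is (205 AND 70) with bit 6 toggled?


Step 1: 205 & 70 = 68
Step 2: 68 ^ (1 << 6) = 68 ^ 64 = 4

4


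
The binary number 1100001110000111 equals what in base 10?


1100001110000111 in decimal = 50055

50055


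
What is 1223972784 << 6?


0b1001000111101000101011110110000 << 6 = 0b1001000111101000101011110110000000000 = 78334258176

78334258176


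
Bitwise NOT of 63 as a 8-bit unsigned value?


~0b111111 = 0b11000000 = 192 (8-bit unsigned)

192


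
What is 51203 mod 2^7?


51203 & 127 = 3

3


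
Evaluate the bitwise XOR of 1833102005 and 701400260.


0b1101101010000101110101010110101 ^ 0b101001110011101000010011000100 = 0b1000100100011000110111001110001 = 1150054001

1150054001


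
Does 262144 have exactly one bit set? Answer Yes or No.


0b1000000000000000000. Only one bit set => Yes

Yes


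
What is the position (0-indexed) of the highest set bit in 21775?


0b101010100001111. Highest set bit at position 14

14


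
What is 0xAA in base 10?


AA hex = 170 decimal

170


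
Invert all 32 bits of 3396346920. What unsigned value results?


3396346920 ^ 4294967295 = 898620375

898620375


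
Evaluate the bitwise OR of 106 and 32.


0b1101010 | 0b100000 = 0b1101010 = 106

106


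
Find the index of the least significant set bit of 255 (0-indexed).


0b11111111. Lowest set bit at position 0

0


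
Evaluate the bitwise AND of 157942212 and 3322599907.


0b1001011010100000000111000100 & 0b11000110000010101101100111100011 = 0b10100000000111000000 = 655808

655808


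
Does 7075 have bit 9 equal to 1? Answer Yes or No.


0b1101110100011, bit 9 = 1. Yes

Yes


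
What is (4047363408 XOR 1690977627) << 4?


Step 1: 4047363408 ^ 1690977627 = 2516031499
Step 2: 2516031499 << 4 = 40256503984

40256503984


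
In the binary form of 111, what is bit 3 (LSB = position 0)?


0b1101111, position 3 = 1

1


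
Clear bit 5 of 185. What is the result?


185 & ~(1 << 5) = 153

153


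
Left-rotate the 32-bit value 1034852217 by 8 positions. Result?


Rotate 0b111101101011101001011101111001 left by 8 (32-bit) = 0b10101110100101110111100100111101 = 2929162557

2929162557


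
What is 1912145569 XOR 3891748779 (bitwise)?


0b1110001111110010000011010100001 ^ 0b11100111111101110101111110101011 = 0b10010110000011100101100100001010 = 2517522698

2517522698


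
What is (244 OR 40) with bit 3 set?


Step 1: 244 | 40 = 252
Step 2: 252 | (1 << 3) = 252 | 8 = 252

252


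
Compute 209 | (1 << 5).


209 | (1 << 5) = 209 | 32 = 241

241


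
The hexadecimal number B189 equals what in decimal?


B189 hex = 45449 decimal

45449


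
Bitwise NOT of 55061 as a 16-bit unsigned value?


~0b1101011100010101 = 0b10100011101010 = 10474 (16-bit unsigned)

10474


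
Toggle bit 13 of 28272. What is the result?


28272 ^ (1 << 13) = 28272 ^ 8192 = 20080

20080


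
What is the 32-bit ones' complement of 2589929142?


2589929142 ^ 4294967295 = 1705038153

1705038153


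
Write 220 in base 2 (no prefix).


220 = 11011100 in binary

11011100


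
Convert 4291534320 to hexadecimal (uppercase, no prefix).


4291534320 = FFCB9DF0 hex

FFCB9DF0


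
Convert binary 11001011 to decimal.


11001011 in decimal = 203

203


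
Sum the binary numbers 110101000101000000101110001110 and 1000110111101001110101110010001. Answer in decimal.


110101000101000000101110001110 + 1000110111101001110101110010001 = 1111100000010001111011100011111 = 2080962335

2080962335


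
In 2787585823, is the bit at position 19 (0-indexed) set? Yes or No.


0b10100110001001110010111100011111, bit 19 = 0. No

No


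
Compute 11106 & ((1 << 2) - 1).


11106 & 3 = 2

2


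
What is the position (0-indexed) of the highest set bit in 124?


0b1111100. Highest set bit at position 6

6


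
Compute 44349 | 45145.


0b1010110100111101 | 0b1011000001011001 = 0b1011110101111101 = 48509

48509


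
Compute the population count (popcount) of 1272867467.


0b1001011110111100110101010001011 has 18 set bits

18


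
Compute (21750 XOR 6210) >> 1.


Step 1: 21750 ^ 6210 = 19636
Step 2: 19636 >> 1 = 9818

9818


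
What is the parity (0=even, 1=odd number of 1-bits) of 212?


0b11010100 has 4 ones => parity 0

0


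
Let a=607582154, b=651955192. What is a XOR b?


607582154 ^ 651955192 = 48954418

48954418


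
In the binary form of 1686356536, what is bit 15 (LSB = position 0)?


0b1100100100000111100001000111000, position 15 = 1

1


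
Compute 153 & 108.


0b10011001 & 0b1101100 = 0b1000 = 8

8


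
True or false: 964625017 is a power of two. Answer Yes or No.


0b111001011111110000001001111001. Multiple bits set => No

No


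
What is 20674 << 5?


0b101000011000010 << 5 = 0b10100001100001000000 = 661568

661568


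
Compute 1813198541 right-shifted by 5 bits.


0b1101100000100110011011011001101 >> 5 = 0b11011000001001100110110110 = 56662454

56662454


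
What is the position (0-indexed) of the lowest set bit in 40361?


0b1001110110101001. Lowest set bit at position 0

0


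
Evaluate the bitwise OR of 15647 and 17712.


0b11110100011111 | 0b100010100110000 = 0b111110100111111 = 32063

32063


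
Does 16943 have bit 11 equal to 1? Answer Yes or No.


0b100001000101111, bit 11 = 0. No

No


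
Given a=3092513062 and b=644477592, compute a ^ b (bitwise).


3092513062 ^ 644477592 = 2654860222

2654860222


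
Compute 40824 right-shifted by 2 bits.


0b1001111101111000 >> 2 = 0b10011111011110 = 10206

10206


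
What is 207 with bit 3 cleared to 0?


207 & ~(1 << 3) = 199

199


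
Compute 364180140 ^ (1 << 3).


364180140 ^ (1 << 3) = 364180140 ^ 8 = 364180132

364180132


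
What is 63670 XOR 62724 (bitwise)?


0b1111100010110110 ^ 0b1111010100000100 = 0b110110110010 = 3506

3506


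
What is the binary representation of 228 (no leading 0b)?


228 = 11100100 in binary

11100100


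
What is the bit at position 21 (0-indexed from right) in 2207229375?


0b10000011100011111010010110111111, position 21 = 0

0


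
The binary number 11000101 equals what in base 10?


11000101 in decimal = 197

197


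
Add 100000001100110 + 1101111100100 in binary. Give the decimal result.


100000001100110 + 1101111100100 = 101110001001010 = 23626

23626


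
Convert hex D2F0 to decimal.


D2F0 hex = 54000 decimal

54000


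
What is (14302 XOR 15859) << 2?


Step 1: 14302 ^ 15859 = 2605
Step 2: 2605 << 2 = 10420

10420


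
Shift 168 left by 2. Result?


0b10101000 << 2 = 0b1010100000 = 672

672


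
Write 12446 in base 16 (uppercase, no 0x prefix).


12446 = 309E hex

309E


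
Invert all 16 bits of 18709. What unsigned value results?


18709 ^ 65535 = 46826

46826


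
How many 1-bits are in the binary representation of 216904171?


0b1100111011011011000111101011 has 18 set bits

18


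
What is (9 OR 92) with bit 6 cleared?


Step 1: 9 | 92 = 93
Step 2: 93 & ~(1 << 6) = 29

29


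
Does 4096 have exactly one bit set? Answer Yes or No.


0b1000000000000. Only one bit set => Yes

Yes


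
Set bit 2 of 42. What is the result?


42 | (1 << 2) = 42 | 4 = 46

46


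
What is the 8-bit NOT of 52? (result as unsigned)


~0b110100 = 0b11001011 = 203 (8-bit unsigned)

203


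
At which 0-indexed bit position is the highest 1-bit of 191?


0b10111111. Highest set bit at position 7

7


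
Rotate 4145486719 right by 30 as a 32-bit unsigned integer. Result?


Rotate 0b11110111000101110001101101111111 right by 30 (32-bit) = 0b11011100010111000110110111111111 = 3697044991

3697044991


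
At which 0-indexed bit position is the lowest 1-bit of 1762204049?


0b1101001000010010001100110010001. Lowest set bit at position 0

0


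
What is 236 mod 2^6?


236 & 63 = 44

44


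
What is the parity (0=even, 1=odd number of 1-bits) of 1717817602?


0b1100110011000111101000100000010 has 13 ones => parity 1

1


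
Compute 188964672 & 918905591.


0b1011010000110101111101000000 & 0b110110110001010110001011110111 = 0b10010000010100001001000000 = 37831232

37831232


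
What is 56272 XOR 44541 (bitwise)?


0b1101101111010000 ^ 0b1010110111111101 = 0b111011000101101 = 30253

30253


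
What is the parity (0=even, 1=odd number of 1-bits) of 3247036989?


0b11000001100010011101101000111101 has 16 ones => parity 0

0


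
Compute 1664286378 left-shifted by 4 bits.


0b1100011001100101111111010101010 << 4 = 0b11000110011001011111110101010100000 = 26628582048

26628582048


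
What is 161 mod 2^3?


161 & 7 = 1

1


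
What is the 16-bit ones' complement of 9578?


9578 ^ 65535 = 55957

55957


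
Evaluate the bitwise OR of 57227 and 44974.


0b1101111110001011 | 0b1010111110101110 = 0b1111111110101111 = 65455

65455


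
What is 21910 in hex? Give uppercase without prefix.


21910 = 5596 hex

5596


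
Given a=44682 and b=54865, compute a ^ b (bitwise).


44682 ^ 54865 = 30939

30939


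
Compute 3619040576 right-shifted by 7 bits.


0b11010111101101100010110101000000 >> 7 = 0b1101011110110110001011010 = 28273754

28273754


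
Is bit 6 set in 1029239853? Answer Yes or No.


0b111101010110001111010000101101, bit 6 = 0. No

No


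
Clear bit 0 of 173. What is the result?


173 & ~(1 << 0) = 172

172


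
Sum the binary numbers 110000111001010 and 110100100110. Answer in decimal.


110000111001010 + 110100100110 = 110111011110000 = 28400

28400


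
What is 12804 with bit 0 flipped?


12804 ^ (1 << 0) = 12804 ^ 1 = 12805

12805


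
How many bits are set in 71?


0b1000111 has 4 set bits

4


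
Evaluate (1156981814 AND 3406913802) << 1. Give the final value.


Step 1: 1156981814 & 3406913802 = 1074798594
Step 2: 1074798594 << 1 = 2149597188

2149597188


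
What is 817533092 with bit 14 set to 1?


817533092 | (1 << 14) = 817533092 | 16384 = 817549476

817549476


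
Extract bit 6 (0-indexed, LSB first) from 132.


0b10000100, position 6 = 0

0


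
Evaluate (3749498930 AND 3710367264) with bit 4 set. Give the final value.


Step 1: 3749498930 & 3710367264 = 3710160928
Step 2: 3710160928 | (1 << 4) = 3710160928 | 16 = 3710160944

3710160944


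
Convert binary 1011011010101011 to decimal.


1011011010101011 in decimal = 46763

46763


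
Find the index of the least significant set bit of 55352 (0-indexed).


0b1101100000111000. Lowest set bit at position 3

3


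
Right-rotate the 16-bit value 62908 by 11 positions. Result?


Rotate 0b1111010110111100 right by 11 (16-bit) = 0b1011011110011110 = 47006

47006


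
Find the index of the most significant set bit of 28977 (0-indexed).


0b111000100110001. Highest set bit at position 14

14


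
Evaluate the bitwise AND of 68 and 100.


0b1000100 & 0b1100100 = 0b1000100 = 68

68


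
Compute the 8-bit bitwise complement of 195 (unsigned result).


~0b11000011 = 0b111100 = 60 (8-bit unsigned)

60


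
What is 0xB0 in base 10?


B0 hex = 176 decimal

176


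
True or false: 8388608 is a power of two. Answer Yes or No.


0b100000000000000000000000. Only one bit set => Yes

Yes


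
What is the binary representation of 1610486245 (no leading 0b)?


1610486245 = 1011111111111100001000111100101 in binary

1011111111111100001000111100101


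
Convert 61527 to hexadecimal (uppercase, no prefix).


61527 = F057 hex

F057


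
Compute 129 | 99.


0b10000001 | 0b1100011 = 0b11100011 = 227

227


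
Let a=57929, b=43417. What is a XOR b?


57929 ^ 43417 = 19408

19408


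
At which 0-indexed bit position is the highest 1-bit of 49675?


0b1100001000001011. Highest set bit at position 15

15


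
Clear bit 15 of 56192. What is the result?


56192 & ~(1 << 15) = 23424

23424


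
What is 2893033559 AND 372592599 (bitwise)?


0b10101100011100000011000001010111 & 0b10110001101010100111111010111 = 0b100001100000000000001010111 = 70254679

70254679


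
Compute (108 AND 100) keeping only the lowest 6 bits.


Step 1: 108 & 100 = 100
Step 2: 100 & 63 = 36

36


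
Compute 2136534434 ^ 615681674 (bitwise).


0b1111111010110001110110110100010 ^ 0b100100101100101000111010001010 = 0b1011011111010100110001100101000 = 1542087464

1542087464


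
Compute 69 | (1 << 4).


69 | (1 << 4) = 69 | 16 = 85

85


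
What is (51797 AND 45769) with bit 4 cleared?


Step 1: 51797 & 45769 = 33345
Step 2: 33345 & ~(1 << 4) = 33345

33345


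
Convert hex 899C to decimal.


899C hex = 35228 decimal

35228


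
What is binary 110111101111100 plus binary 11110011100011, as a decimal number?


110111101111100 + 11110011100011 = 1010110001011111 = 44127

44127


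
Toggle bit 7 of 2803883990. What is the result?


2803883990 ^ (1 << 7) = 2803883990 ^ 128 = 2803883862

2803883862


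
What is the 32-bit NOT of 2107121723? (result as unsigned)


~0b1111101100110000010000000111011 = 0b10000010011001111101111111000100 = 2187845572 (32-bit unsigned)

2187845572


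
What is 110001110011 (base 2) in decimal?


110001110011 in decimal = 3187

3187


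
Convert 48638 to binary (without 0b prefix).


48638 = 1011110111111110 in binary

1011110111111110


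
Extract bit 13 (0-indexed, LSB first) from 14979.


0b11101010000011, position 13 = 1

1


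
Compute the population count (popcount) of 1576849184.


0b1011101111111001100111100100000 has 18 set bits

18


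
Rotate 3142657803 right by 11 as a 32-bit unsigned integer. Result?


Rotate 0b10111011010100010010011100001011 right by 11 (32-bit) = 0b11100001011101110110101000100100 = 3782699556

3782699556


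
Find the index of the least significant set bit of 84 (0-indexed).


0b1010100. Lowest set bit at position 2

2


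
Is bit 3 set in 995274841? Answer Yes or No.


0b111011010100101011000001011001, bit 3 = 1. Yes

Yes


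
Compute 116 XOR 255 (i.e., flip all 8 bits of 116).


116 ^ 255 = 139

139


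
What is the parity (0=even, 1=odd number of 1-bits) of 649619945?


0b100110101110000110100111101001 has 16 ones => parity 0

0


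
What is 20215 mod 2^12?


20215 & 4095 = 3831

3831


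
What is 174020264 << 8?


0b1010010111110101011010101000 << 8 = 0b101001011111010101101010100000000000 = 44549187584

44549187584


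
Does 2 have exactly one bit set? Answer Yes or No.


0b10. Only one bit set => Yes

Yes


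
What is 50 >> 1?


0b110010 >> 1 = 0b11001 = 25

25


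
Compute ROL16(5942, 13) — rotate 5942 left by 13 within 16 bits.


Rotate 0b1011100110110 left by 13 (16-bit) = 0b1100001011100110 = 49894

49894


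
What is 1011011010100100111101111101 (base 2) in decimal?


1011011010100100111101111101 in decimal = 191516541

191516541


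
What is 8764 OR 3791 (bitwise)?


0b10001000111100 | 0b111011001111 = 0b10111011111111 = 12031

12031


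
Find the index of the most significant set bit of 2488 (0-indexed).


0b100110111000. Highest set bit at position 11

11


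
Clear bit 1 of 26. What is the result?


26 & ~(1 << 1) = 24

24


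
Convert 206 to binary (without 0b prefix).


206 = 11001110 in binary

11001110


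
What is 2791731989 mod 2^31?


2791731989 & 2147483647 = 644248341

644248341


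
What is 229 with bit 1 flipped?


229 ^ (1 << 1) = 229 ^ 2 = 231

231


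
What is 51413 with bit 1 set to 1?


51413 | (1 << 1) = 51413 | 2 = 51415

51415


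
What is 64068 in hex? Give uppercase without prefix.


64068 = FA44 hex

FA44


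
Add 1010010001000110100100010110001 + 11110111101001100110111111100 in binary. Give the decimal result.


1010010001000110100100010110001 + 11110111101001100110111111100 = 1110001000110000001011010101101 = 1897404077

1897404077
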